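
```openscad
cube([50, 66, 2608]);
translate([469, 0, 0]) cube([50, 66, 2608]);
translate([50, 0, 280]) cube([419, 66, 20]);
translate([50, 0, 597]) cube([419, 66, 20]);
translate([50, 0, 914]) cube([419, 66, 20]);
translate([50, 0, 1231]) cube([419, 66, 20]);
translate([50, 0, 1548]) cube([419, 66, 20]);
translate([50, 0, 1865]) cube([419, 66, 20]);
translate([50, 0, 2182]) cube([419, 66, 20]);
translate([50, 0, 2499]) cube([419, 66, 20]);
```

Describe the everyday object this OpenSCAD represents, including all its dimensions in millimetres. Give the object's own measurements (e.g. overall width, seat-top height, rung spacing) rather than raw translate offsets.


A straight ladder. Two 50×66 mm vertical rails, 2608 mm tall, stand 519 mm apart (outside-to-outside) with their front faces coplanar on the −y side. 8 rungs, each 66 mm deep and 20 mm tall, span between the inner faces of the rails, front faces flush with the rails. The lowest rung's underside is at z = 280 mm and rungs are spaced 317 mm apart (underside to underside).


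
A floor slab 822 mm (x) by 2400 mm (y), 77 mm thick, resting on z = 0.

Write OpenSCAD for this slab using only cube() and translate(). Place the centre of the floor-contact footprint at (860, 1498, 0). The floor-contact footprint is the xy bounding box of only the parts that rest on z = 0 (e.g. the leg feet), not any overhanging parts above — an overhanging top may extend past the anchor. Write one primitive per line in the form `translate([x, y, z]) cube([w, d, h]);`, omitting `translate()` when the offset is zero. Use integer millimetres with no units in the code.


translate([449, 298, 0]) cube([822, 2400, 77]);


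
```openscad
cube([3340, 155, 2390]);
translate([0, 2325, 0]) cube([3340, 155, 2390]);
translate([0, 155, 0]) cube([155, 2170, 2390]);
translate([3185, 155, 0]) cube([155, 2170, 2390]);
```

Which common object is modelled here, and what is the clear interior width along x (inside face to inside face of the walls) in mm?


A house (or room) frame. The interior width is 3030 mm.

Four 2390 mm walls enclosing a rectangle with no floor or roof — a room or house frame. Outside width is 3340 mm and wall thickness is 155 mm, so the interior width is 3340 − 2 × 155 = 3030 mm.


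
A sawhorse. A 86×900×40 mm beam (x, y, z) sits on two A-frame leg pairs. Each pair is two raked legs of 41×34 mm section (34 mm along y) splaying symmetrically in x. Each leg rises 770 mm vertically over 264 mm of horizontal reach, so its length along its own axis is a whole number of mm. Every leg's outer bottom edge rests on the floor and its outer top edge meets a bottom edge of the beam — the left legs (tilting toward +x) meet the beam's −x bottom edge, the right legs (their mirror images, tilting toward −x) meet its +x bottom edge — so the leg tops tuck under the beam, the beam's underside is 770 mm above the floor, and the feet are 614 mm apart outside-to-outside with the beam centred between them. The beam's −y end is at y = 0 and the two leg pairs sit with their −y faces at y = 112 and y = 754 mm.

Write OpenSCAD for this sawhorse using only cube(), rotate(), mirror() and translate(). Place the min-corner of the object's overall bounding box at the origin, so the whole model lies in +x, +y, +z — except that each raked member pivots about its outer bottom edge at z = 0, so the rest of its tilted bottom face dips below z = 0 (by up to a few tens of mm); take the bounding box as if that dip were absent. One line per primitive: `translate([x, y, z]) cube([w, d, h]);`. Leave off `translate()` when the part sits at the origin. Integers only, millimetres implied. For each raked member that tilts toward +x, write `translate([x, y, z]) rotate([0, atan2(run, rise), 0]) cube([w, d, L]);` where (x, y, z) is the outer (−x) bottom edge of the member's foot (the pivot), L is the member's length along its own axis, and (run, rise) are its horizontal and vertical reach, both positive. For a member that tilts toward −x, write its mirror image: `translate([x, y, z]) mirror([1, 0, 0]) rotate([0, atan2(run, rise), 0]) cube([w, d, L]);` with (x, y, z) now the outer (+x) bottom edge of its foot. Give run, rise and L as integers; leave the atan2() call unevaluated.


translate([264, 0, 770]) cube([86, 900, 40]);
translate([0, 112, 0]) rotate([0, atan2(264, 770), 0]) cube([41, 34, 814]);
translate([614, 112, 0]) mirror([1, 0, 0]) rotate([0, atan2(264, 770), 0]) cube([41, 34, 814]);
translate([0, 754, 0]) rotate([0, atan2(264, 770), 0]) cube([41, 34, 814]);
translate([614, 754, 0]) mirror([1, 0, 0]) rotate([0, atan2(264, 770), 0]) cube([41, 34, 814]);


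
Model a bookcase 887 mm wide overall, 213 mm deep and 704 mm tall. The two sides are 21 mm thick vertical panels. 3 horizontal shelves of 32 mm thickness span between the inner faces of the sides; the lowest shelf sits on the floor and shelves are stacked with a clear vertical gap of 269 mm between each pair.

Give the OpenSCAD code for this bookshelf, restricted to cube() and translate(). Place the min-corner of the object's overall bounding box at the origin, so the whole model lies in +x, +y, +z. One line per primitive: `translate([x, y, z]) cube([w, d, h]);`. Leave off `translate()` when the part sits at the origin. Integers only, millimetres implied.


cube([21, 213, 704]);
translate([866, 0, 0]) cube([21, 213, 704]);
translate([21, 0, 0]) cube([845, 213, 32]);
translate([21, 0, 301]) cube([845, 213, 32]);
translate([21, 0, 602]) cube([845, 213, 32]);


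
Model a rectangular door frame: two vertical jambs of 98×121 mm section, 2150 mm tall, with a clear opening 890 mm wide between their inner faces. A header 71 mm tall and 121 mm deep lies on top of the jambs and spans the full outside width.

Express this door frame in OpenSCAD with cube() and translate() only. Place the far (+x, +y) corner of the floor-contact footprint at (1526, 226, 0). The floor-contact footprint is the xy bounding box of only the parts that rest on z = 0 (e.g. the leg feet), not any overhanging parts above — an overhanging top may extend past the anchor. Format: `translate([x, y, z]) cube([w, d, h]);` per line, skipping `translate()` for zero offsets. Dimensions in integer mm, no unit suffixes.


translate([440, 105, 0]) cube([98, 121, 2150]);
translate([1428, 105, 0]) cube([98, 121, 2150]);
translate([440, 105, 2150]) cube([1086, 121, 71]);


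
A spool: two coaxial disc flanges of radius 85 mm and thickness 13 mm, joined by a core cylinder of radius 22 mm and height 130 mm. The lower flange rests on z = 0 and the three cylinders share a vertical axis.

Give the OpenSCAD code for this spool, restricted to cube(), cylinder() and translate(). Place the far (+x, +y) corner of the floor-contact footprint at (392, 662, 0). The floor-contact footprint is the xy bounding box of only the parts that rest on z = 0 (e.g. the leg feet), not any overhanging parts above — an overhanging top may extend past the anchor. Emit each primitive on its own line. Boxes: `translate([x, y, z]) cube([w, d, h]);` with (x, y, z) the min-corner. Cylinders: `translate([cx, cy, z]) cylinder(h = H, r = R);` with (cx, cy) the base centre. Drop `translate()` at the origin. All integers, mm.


translate([307, 577, 0]) cylinder(h = 13, r = 85);
translate([307, 577, 13]) cylinder(h = 130, r = 22);
translate([307, 577, 143]) cylinder(h = 13, r = 85);


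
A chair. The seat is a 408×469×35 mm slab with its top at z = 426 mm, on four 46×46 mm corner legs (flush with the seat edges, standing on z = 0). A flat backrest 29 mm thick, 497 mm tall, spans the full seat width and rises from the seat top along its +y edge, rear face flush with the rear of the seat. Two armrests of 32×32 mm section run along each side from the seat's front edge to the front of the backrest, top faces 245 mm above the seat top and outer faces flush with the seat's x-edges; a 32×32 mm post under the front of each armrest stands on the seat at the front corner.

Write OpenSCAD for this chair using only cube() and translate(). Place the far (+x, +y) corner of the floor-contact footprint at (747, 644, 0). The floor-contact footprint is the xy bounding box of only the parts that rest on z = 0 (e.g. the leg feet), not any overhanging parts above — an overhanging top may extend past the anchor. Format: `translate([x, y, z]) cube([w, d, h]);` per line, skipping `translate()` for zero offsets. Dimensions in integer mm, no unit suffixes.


translate([339, 175, 391]) cube([408, 469, 35]);
translate([339, 175, 0]) cube([46, 46, 391]);
translate([701, 175, 0]) cube([46, 46, 391]);
translate([339, 598, 0]) cube([46, 46, 391]);
translate([701, 598, 0]) cube([46, 46, 391]);
translate([339, 615, 426]) cube([408, 29, 497]);
translate([339, 175, 639]) cube([32, 440, 32]);
translate([715, 175, 639]) cube([32, 440, 32]);
translate([339, 175, 426]) cube([32, 32, 213]);
translate([715, 175, 426]) cube([32, 32, 213]);


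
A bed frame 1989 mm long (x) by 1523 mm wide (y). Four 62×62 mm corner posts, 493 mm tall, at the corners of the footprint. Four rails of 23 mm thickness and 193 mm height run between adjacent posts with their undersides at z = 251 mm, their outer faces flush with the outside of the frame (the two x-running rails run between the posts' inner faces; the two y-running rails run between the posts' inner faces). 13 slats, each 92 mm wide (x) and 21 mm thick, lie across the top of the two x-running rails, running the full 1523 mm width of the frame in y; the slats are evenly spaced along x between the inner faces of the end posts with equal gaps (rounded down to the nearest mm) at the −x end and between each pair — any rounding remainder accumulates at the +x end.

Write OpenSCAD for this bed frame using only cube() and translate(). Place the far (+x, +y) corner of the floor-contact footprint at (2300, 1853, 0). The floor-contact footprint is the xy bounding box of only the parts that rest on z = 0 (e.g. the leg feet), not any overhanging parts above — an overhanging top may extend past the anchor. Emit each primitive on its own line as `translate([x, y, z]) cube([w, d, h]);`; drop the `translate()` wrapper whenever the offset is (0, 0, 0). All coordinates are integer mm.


translate([311, 330, 0]) cube([62, 62, 493]);
translate([311, 1791, 0]) cube([62, 62, 493]);
translate([2238, 330, 0]) cube([62, 62, 493]);
translate([2238, 1791, 0]) cube([62, 62, 493]);
translate([373, 330, 251]) cube([1865, 23, 193]);
translate([373, 1830, 251]) cube([1865, 23, 193]);
translate([311, 392, 251]) cube([23, 1399, 193]);
translate([2277, 392, 251]) cube([23, 1399, 193]);
translate([420, 330, 444]) cube([92, 1523, 21]);
translate([559, 330, 444]) cube([92, 1523, 21]);
translate([698, 330, 444]) cube([92, 1523, 21]);
translate([837, 330, 444]) cube([92, 1523, 21]);
translate([976, 330, 444]) cube([92, 1523, 21]);
translate([1115, 330, 444]) cube([92, 1523, 21]);
translate([1254, 330, 444]) cube([92, 1523, 21]);
translate([1393, 330, 444]) cube([92, 1523, 21]);
translate([1532, 330, 444]) cube([92, 1523, 21]);
translate([1671, 330, 444]) cube([92, 1523, 21]);
translate([1810, 330, 444]) cube([92, 1523, 21]);
translate([1949, 330, 444]) cube([92, 1523, 21]);
translate([2088, 330, 444]) cube([92, 1523, 21]);


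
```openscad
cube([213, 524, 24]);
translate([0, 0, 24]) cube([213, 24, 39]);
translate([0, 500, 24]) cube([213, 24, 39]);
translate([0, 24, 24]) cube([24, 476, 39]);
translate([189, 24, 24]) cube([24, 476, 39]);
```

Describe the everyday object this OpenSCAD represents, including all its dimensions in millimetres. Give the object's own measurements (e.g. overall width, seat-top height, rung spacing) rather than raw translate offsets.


An open-topped rectangular box: outside dimensions 213×524×63 mm, with a uniform wall and base thickness of 24 mm. The base is a full 213×524 slab on the floor; four walls sit on top of the base. The front and back walls (the −y and +y sides) span the full width; the two side walls fit between them.


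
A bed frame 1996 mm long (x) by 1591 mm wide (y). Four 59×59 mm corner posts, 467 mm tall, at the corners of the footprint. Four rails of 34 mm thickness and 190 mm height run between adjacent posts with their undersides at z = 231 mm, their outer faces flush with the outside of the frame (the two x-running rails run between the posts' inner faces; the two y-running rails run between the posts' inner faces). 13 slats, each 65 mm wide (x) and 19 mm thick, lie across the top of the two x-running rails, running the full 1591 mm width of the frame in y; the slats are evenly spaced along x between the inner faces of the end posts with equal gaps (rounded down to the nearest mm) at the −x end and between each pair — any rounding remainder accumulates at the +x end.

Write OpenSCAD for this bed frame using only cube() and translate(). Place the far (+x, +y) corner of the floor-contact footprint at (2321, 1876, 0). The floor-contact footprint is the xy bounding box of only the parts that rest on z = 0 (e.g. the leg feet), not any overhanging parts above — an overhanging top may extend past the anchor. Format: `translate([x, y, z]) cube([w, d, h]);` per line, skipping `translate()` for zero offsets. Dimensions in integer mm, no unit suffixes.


translate([325, 285, 0]) cube([59, 59, 467]);
translate([325, 1817, 0]) cube([59, 59, 467]);
translate([2262, 285, 0]) cube([59, 59, 467]);
translate([2262, 1817, 0]) cube([59, 59, 467]);
translate([384, 285, 231]) cube([1878, 34, 190]);
translate([384, 1842, 231]) cube([1878, 34, 190]);
translate([325, 344, 231]) cube([34, 1473, 190]);
translate([2287, 344, 231]) cube([34, 1473, 190]);
translate([457, 285, 421]) cube([65, 1591, 19]);
translate([595, 285, 421]) cube([65, 1591, 19]);
translate([733, 285, 421]) cube([65, 1591, 19]);
translate([871, 285, 421]) cube([65, 1591, 19]);
translate([1009, 285, 421]) cube([65, 1591, 19]);
translate([1147, 285, 421]) cube([65, 1591, 19]);
translate([1285, 285, 421]) cube([65, 1591, 19]);
translate([1423, 285, 421]) cube([65, 1591, 19]);
translate([1561, 285, 421]) cube([65, 1591, 19]);
translate([1699, 285, 421]) cube([65, 1591, 19]);
translate([1837, 285, 421]) cube([65, 1591, 19]);
translate([1975, 285, 421]) cube([65, 1591, 19]);
translate([2113, 285, 421]) cube([65, 1591, 19]);


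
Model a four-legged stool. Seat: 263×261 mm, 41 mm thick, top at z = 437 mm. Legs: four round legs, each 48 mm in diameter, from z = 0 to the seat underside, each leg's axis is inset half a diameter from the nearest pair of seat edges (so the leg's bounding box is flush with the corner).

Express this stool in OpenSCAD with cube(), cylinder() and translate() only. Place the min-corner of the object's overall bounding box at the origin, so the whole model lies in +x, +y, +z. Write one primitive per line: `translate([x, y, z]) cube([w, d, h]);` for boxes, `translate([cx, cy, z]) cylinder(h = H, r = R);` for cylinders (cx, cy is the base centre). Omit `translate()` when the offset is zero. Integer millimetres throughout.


translate([0, 0, 396]) cube([263, 261, 41]);
translate([24, 24, 0]) cylinder(h = 396, r = 24);
translate([239, 24, 0]) cylinder(h = 396, r = 24);
translate([24, 237, 0]) cylinder(h = 396, r = 24);
translate([239, 237, 0]) cylinder(h = 396, r = 24);


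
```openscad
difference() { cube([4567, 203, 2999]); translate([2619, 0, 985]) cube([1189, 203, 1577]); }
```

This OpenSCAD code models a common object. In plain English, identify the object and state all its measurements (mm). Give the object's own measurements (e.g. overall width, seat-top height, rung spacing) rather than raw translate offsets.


A wall 4567 mm long (x), 203 mm thick (y), 2999 mm tall, with a rectangular window opening cut through it. The opening is 1189 mm wide and 1577 mm tall; its sill is at z = 985 mm and its near (−x) edge is 2619 mm from the wall's −x end. The opening passes through the full wall thickness.


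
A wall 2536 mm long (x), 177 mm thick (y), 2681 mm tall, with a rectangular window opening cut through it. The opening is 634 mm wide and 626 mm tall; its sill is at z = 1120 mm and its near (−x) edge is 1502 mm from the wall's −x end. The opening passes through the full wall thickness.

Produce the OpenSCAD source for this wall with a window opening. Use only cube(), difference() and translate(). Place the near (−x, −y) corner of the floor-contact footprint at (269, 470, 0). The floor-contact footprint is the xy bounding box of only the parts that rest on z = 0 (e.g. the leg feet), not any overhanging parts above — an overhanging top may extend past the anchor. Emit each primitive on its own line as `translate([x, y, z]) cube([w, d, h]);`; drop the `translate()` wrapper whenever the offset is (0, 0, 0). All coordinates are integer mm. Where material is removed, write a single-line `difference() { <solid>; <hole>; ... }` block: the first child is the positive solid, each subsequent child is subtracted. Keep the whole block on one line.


difference() { translate([269, 470, 0]) cube([2536, 177, 2681]); translate([1771, 470, 1120]) cube([634, 177, 626]); }


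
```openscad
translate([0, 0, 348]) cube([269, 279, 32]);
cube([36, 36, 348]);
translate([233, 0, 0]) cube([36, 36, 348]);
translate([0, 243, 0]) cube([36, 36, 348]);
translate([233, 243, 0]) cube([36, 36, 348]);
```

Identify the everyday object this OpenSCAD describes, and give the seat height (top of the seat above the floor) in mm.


A stool. The seat height is 380 mm.

A 269×279×32 slab at z = 348 on four corner posts — a stool. The seat top is 348 + 32 = 380 mm.


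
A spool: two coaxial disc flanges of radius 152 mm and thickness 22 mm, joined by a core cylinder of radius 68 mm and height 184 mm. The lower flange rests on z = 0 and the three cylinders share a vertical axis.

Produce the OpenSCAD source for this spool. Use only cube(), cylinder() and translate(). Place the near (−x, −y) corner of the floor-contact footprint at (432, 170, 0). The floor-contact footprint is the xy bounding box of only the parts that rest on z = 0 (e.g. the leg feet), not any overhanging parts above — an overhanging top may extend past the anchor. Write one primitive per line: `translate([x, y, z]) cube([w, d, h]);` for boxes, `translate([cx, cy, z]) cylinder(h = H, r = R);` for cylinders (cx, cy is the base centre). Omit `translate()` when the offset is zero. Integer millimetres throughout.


translate([584, 322, 0]) cylinder(h = 22, r = 152);
translate([584, 322, 22]) cylinder(h = 184, r = 68);
translate([584, 322, 206]) cylinder(h = 22, r = 152);


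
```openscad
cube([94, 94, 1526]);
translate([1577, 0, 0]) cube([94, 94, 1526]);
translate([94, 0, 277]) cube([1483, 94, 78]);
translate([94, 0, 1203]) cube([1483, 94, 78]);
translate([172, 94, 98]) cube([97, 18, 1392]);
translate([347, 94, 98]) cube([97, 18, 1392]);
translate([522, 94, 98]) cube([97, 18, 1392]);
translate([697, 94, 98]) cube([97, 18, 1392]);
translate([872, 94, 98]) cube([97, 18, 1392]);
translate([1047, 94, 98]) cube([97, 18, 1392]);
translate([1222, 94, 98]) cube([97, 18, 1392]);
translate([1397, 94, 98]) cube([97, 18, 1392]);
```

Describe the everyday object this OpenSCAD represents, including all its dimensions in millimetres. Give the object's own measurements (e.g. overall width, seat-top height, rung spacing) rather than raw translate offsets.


A fence section. Two 94×94 mm posts, 1526 mm tall, stand on the floor with a clear span of 1483 mm between their inner faces. Two horizontal rails of 94×78 mm section span the gap between the posts with their undersides at z = 277 mm and z = 1203 mm, flush with the posts' −y face. 8 pickets, each 97 mm wide, 18 mm thick and 1392 mm tall, are fixed to the +y face of the rails with their bottoms at z = 98 mm, spaced across the span with a 78 mm gap after the −x post and between neighbouring pickets, with 83 mm left before the +x post.


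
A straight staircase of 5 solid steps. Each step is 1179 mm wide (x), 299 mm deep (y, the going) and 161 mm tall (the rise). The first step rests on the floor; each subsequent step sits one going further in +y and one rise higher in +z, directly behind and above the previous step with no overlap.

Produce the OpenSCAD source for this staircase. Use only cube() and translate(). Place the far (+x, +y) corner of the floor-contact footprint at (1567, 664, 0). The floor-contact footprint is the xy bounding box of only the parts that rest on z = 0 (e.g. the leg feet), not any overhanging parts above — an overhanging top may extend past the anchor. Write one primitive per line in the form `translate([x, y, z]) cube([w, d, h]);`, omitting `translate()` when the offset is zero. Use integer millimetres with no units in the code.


translate([388, 365, 0]) cube([1179, 299, 161]);
translate([388, 664, 161]) cube([1179, 299, 161]);
translate([388, 963, 322]) cube([1179, 299, 161]);
translate([388, 1262, 483]) cube([1179, 299, 161]);
translate([388, 1561, 644]) cube([1179, 299, 161]);


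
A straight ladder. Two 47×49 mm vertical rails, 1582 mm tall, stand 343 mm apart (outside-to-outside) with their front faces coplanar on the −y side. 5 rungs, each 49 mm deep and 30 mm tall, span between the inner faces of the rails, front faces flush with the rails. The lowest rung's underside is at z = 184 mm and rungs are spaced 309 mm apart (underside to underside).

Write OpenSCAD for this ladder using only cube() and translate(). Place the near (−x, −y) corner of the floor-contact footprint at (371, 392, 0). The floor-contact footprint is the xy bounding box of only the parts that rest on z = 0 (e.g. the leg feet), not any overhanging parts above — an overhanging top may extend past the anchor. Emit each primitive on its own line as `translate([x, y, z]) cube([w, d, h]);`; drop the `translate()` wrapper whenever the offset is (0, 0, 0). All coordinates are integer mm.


translate([371, 392, 0]) cube([47, 49, 1582]);
translate([667, 392, 0]) cube([47, 49, 1582]);
translate([418, 392, 184]) cube([249, 49, 30]);
translate([418, 392, 493]) cube([249, 49, 30]);
translate([418, 392, 802]) cube([249, 49, 30]);
translate([418, 392, 1111]) cube([249, 49, 30]);
translate([418, 392, 1420]) cube([249, 49, 30]);


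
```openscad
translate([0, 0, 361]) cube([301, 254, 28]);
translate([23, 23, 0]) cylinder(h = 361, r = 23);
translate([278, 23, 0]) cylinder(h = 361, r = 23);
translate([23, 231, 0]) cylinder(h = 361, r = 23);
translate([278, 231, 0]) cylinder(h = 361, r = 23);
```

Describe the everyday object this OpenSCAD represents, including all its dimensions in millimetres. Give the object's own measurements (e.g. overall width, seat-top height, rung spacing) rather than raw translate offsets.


A four-legged stool. The seat is a 301×254×28 mm slab whose top surface is at z = 389 mm; four round legs, each 46 mm in diameter, run from the floor (z = 0) to the underside of the seat, each leg's axis is inset half a diameter from the nearest pair of seat edges (so the leg's bounding box is flush with the corner).


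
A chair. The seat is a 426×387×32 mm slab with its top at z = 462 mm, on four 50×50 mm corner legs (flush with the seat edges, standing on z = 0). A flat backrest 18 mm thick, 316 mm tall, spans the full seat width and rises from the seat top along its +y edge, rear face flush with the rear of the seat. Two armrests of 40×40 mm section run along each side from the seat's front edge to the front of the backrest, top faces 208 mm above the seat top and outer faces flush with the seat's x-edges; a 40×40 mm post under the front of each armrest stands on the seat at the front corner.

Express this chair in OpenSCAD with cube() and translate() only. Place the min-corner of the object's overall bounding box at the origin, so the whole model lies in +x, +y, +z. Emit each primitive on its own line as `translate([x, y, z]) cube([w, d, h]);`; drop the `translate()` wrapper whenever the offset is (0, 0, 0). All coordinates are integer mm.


translate([0, 0, 430]) cube([426, 387, 32]);
cube([50, 50, 430]);
translate([376, 0, 0]) cube([50, 50, 430]);
translate([0, 337, 0]) cube([50, 50, 430]);
translate([376, 337, 0]) cube([50, 50, 430]);
translate([0, 369, 462]) cube([426, 18, 316]);
translate([0, 0, 630]) cube([40, 369, 40]);
translate([386, 0, 630]) cube([40, 369, 40]);
translate([0, 0, 462]) cube([40, 40, 168]);
translate([386, 0, 462]) cube([40, 40, 168]);


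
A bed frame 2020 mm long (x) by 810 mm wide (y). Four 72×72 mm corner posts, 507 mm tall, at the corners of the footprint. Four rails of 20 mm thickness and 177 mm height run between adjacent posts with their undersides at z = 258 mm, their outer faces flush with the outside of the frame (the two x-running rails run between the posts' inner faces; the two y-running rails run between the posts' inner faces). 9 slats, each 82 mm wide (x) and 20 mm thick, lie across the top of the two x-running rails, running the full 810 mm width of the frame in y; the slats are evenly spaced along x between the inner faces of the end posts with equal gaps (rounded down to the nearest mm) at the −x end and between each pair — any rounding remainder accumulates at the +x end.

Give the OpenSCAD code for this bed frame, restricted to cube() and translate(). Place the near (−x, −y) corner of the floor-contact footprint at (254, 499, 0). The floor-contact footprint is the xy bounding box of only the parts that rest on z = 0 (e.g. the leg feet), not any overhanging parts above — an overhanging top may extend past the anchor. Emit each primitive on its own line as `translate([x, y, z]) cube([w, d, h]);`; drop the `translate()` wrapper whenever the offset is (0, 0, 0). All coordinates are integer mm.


translate([254, 499, 0]) cube([72, 72, 507]);
translate([254, 1237, 0]) cube([72, 72, 507]);
translate([2202, 499, 0]) cube([72, 72, 507]);
translate([2202, 1237, 0]) cube([72, 72, 507]);
translate([326, 499, 258]) cube([1876, 20, 177]);
translate([326, 1289, 258]) cube([1876, 20, 177]);
translate([254, 571, 258]) cube([20, 666, 177]);
translate([2254, 571, 258]) cube([20, 666, 177]);
translate([439, 499, 435]) cube([82, 810, 20]);
translate([634, 499, 435]) cube([82, 810, 20]);
translate([829, 499, 435]) cube([82, 810, 20]);
translate([1024, 499, 435]) cube([82, 810, 20]);
translate([1219, 499, 435]) cube([82, 810, 20]);
translate([1414, 499, 435]) cube([82, 810, 20]);
translate([1609, 499, 435]) cube([82, 810, 20]);
translate([1804, 499, 435]) cube([82, 810, 20]);
translate([1999, 499, 435]) cube([82, 810, 20]);


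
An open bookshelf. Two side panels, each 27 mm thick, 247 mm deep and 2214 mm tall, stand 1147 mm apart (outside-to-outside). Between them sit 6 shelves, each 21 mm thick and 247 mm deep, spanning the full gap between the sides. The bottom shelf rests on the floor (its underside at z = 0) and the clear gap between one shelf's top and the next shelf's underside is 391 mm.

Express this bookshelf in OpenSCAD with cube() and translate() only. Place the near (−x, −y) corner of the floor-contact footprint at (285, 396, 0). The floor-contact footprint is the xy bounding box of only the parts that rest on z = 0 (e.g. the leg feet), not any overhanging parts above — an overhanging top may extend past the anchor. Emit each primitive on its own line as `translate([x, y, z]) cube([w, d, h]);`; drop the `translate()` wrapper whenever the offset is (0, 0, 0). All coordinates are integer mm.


translate([285, 396, 0]) cube([27, 247, 2214]);
translate([1405, 396, 0]) cube([27, 247, 2214]);
translate([312, 396, 0]) cube([1093, 247, 21]);
translate([312, 396, 412]) cube([1093, 247, 21]);
translate([312, 396, 824]) cube([1093, 247, 21]);
translate([312, 396, 1236]) cube([1093, 247, 21]);
translate([312, 396, 1648]) cube([1093, 247, 21]);
translate([312, 396, 2060]) cube([1093, 247, 21]);


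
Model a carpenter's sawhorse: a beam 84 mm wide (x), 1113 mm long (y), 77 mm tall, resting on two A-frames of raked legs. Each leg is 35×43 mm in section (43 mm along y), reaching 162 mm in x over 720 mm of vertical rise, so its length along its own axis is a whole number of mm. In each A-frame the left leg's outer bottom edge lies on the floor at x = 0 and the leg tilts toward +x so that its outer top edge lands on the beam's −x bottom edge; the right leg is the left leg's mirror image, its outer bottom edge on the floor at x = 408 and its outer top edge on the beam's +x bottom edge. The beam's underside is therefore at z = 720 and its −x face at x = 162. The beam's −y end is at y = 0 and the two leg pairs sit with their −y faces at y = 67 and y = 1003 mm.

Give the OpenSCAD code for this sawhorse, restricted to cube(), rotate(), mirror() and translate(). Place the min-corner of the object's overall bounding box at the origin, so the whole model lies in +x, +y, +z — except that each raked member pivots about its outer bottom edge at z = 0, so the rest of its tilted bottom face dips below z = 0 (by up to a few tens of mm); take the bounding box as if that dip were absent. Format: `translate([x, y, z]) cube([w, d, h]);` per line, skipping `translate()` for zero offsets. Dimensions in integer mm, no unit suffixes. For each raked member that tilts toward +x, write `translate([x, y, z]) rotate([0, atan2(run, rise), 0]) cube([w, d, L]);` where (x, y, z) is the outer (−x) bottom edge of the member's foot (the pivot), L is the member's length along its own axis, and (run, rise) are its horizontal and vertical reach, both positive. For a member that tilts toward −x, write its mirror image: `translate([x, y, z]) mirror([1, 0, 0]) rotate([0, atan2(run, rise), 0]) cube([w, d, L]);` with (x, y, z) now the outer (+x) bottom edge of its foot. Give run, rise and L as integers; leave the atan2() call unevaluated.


translate([162, 0, 720]) cube([84, 1113, 77]);
translate([0, 67, 0]) rotate([0, atan2(162, 720), 0]) cube([35, 43, 738]);
translate([408, 67, 0]) mirror([1, 0, 0]) rotate([0, atan2(162, 720), 0]) cube([35, 43, 738]);
translate([0, 1003, 0]) rotate([0, atan2(162, 720), 0]) cube([35, 43, 738]);
translate([408, 1003, 0]) mirror([1, 0, 0]) rotate([0, atan2(162, 720), 0]) cube([35, 43, 738]);


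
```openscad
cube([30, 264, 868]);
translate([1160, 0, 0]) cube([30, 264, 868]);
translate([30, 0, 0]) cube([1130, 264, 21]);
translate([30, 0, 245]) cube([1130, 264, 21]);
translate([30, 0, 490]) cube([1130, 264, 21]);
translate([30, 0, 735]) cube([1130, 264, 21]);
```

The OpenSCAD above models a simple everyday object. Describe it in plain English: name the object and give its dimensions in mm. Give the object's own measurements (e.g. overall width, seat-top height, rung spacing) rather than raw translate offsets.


An open bookshelf. Two side panels, each 30 mm thick, 264 mm deep and 868 mm tall, stand 1190 mm apart (outside-to-outside). Between them sit 4 shelves, each 21 mm thick and 264 mm deep, spanning the full gap between the sides. The bottom shelf rests on the floor (its underside at z = 0) and the clear gap between one shelf's top and the next shelf's underside is 224 mm.


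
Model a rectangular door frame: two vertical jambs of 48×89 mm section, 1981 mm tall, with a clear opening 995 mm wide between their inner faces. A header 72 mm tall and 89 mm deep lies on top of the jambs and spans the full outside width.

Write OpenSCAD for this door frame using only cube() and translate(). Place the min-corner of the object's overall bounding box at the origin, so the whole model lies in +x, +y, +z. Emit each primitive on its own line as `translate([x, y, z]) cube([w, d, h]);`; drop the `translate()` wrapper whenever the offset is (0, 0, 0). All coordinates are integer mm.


cube([48, 89, 1981]);
translate([1043, 0, 0]) cube([48, 89, 1981]);
translate([0, 0, 1981]) cube([1091, 89, 72]);


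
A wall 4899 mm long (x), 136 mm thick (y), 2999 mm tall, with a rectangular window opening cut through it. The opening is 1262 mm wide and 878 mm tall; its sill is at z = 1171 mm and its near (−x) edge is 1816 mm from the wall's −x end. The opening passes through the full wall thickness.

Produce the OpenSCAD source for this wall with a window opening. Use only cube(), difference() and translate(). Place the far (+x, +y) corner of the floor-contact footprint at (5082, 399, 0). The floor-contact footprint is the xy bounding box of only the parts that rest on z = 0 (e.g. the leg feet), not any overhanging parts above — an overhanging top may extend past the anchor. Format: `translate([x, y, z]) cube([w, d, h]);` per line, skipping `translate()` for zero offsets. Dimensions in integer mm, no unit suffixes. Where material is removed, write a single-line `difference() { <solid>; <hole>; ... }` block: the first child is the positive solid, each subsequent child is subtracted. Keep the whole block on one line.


difference() { translate([183, 263, 0]) cube([4899, 136, 2999]); translate([1999, 263, 1171]) cube([1262, 136, 878]); }


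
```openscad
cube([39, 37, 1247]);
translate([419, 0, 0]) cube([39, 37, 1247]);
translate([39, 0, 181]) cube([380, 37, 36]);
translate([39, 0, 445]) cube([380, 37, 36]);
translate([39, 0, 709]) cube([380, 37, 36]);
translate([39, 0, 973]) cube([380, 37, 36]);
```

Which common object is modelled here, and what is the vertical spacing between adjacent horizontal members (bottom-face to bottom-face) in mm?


A ladder. The rung spacing is 264 mm.

Two tall 39×37 posts with 4 short bars between them — a ladder. Adjacent rungs sit at z = 181 and z = 445, so the spacing is 445 − 181 = 264 mm.


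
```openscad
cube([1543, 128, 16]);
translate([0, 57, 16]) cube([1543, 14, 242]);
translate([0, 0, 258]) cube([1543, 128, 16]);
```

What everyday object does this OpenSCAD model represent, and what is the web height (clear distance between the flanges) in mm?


An I-beam. The web height is 242 mm.

Two wide flanges with a thin centred web — an I-beam. Overall 274 mm minus two 16 mm flanges gives a web of 274 − 2·16 = 242 mm.


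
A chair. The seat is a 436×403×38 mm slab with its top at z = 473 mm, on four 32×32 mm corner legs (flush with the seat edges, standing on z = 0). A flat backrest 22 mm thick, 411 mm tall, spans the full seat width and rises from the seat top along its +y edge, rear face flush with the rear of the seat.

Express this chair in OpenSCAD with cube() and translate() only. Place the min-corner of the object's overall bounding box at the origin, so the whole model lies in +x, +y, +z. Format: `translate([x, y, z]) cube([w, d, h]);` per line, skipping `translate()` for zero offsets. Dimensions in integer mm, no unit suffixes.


translate([0, 0, 435]) cube([436, 403, 38]);
cube([32, 32, 435]);
translate([404, 0, 0]) cube([32, 32, 435]);
translate([0, 371, 0]) cube([32, 32, 435]);
translate([404, 371, 0]) cube([32, 32, 435]);
translate([0, 381, 473]) cube([436, 22, 411]);


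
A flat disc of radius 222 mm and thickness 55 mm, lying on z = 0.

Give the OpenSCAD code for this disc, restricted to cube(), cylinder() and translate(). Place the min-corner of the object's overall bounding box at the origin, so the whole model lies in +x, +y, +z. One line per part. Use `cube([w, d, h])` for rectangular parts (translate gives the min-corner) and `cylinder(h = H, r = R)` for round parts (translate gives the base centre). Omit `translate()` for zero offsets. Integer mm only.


translate([222, 222, 0]) cylinder(h = 55, r = 222);


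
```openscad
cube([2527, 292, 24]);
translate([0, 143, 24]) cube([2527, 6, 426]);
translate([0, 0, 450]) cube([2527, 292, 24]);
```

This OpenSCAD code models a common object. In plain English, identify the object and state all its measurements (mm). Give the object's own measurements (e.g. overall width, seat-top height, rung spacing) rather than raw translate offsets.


An I-beam lying along x, 2527 mm long. Overall section height 474 mm. Two flanges 292 mm wide (y) and 24 mm thick, one on the floor and one at the top; a web 6 mm thick runs between them, centred on the flange width.


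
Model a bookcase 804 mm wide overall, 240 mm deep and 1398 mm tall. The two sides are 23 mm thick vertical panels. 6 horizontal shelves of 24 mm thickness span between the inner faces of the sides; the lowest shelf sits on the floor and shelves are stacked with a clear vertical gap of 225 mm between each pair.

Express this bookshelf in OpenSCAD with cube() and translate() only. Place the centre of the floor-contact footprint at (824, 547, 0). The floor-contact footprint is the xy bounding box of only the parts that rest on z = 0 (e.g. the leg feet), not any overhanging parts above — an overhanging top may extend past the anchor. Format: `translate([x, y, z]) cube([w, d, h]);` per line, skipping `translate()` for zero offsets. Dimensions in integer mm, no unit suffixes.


translate([422, 427, 0]) cube([23, 240, 1398]);
translate([1203, 427, 0]) cube([23, 240, 1398]);
translate([445, 427, 0]) cube([758, 240, 24]);
translate([445, 427, 249]) cube([758, 240, 24]);
translate([445, 427, 498]) cube([758, 240, 24]);
translate([445, 427, 747]) cube([758, 240, 24]);
translate([445, 427, 996]) cube([758, 240, 24]);
translate([445, 427, 1245]) cube([758, 240, 24]);


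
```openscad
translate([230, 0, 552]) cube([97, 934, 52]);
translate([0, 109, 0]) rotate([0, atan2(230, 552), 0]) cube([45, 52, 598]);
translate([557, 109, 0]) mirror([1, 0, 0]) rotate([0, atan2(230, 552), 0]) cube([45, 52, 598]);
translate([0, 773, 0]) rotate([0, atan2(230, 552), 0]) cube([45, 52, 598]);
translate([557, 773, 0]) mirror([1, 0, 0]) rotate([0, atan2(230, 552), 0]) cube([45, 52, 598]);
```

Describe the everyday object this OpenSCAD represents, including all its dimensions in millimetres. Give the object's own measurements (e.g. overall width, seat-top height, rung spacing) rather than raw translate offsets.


A sawhorse. A 97×934×52 mm beam (x, y, z) sits on two A-frame leg pairs. Each pair is two raked legs of 45×52 mm section (52 mm along y) splaying symmetrically in x. Each leg rises 552 mm vertically over 230 mm of horizontal reach and is 598 mm long along its own axis. Every leg's outer bottom edge rests on the floor and its outer top edge meets a bottom edge of the beam — the left legs (tilting toward +x) meet the beam's −x bottom edge, the right legs (their mirror images, tilting toward −x) meet its +x bottom edge — so the leg tops tuck under the beam, the beam's underside is 552 mm above the floor, and the feet are 557 mm apart outside-to-outside with the beam centred between them. The two leg pairs are set in 109 mm from either end of the beam.


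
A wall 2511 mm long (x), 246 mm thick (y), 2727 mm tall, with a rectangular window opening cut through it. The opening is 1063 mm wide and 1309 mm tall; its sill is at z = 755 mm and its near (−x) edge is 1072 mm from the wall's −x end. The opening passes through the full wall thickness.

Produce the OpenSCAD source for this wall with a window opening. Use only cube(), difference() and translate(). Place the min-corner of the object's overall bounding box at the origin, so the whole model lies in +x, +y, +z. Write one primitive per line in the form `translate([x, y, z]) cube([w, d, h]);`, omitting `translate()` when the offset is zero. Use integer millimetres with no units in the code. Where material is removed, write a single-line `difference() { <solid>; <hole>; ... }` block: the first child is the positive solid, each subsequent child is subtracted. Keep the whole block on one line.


difference() { cube([2511, 246, 2727]); translate([1072, 0, 755]) cube([1063, 246, 1309]); }


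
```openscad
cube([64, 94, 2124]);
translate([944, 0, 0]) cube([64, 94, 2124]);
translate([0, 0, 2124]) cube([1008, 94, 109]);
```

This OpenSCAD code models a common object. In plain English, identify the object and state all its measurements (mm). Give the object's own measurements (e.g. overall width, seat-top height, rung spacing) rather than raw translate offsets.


A door frame. The clear opening is 880 mm wide and 2124 mm high. Two 64 mm wide jambs, 94 mm deep, stand either side of the opening from the floor to the top of the opening. A 109 mm thick head sits across the top of both jambs, spanning the full outside width of the frame.


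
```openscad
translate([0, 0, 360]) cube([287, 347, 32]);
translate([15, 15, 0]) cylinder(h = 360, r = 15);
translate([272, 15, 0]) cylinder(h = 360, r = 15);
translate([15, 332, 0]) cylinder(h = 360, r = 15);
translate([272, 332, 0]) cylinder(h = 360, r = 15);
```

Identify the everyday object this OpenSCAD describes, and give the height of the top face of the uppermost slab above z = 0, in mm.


A stool. The seat height is 392 mm.

A 287×347×32 slab at z = 360 on four corner cylinders — a stool. The seat top is 360 + 32 = 392 mm.
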